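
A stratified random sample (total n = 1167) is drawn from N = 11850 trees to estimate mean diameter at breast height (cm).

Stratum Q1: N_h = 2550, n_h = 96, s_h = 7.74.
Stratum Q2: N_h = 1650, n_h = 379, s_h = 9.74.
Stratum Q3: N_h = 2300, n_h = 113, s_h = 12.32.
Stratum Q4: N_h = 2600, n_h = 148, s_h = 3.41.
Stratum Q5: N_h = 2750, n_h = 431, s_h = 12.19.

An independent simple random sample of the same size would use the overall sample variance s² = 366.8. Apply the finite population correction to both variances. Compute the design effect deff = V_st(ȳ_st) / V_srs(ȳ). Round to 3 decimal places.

deff ≈ 0.349

V̂(ȳ_st) = Σ W_h² (1 − n_h/N_h) s_h²/n_h, with W_h = N_h/N and N = 11850:
  stratum Q1: (2550/11850)²·(1 − 96/2550)·7.74²/96 = 0.0278092
  stratum Q2: (1650/11850)²·(1 − 379/1650)·9.74²/379 = 0.00373828
  stratum Q3: (2300/11850)²·(1 − 113/2300)·12.32²/113 = 0.0481153
  stratum Q4: (2600/11850)²·(1 − 148/2600)·3.41²/148 = 0.00356701
  stratum Q5: (2750/11850)²·(1 − 431/2750)·12.19²/431 = 0.0156577
V_st = 0.0988874
V_srs = (1 − 1167/11850)·366.8/1167 = 0.283357
deff = V_st / V_srs = 0.0988874/0.283357 = 0.3490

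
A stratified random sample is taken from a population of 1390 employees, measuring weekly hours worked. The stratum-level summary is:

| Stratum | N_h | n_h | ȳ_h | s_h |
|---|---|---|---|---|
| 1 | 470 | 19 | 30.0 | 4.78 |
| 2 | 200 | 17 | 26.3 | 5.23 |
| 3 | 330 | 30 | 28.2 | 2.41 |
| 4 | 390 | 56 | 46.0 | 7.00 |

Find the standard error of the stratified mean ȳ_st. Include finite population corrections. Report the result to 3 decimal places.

SE(ȳ_st) ≈ 0.481

V̂(ȳ_st) = Σ W_h² (1 − n_h/N_h) s_h²/n_h, with W_h = N_h/N and N = 1390:
  stratum 1: (470/1390)²·(1 − 19/470)·4.78²/19 = 0.131931
  stratum 2: (200/1390)²·(1 − 17/200)·5.23²/17 = 0.0304794
  stratum 3: (330/1390)²·(1 − 30/330)·2.41²/30 = 0.00992015
  stratum 4: (390/1390)²·(1 − 56/390)·7.00²/56 = 0.0589915
V̂(ȳ_st) = 0.231322
SE(ȳ_st) = √0.231322 = 0.48096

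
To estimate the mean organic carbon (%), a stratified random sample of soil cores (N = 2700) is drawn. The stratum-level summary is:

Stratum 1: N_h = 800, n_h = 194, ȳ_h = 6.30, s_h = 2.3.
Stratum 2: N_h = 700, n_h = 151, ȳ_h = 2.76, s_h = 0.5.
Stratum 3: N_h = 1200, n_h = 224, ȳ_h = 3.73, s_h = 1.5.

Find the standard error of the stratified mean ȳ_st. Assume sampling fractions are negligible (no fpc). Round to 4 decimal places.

V̂(ȳ_st) = Σ W_h² s_h²/n_h, with W_h = N_h/N and N = 2700:
  stratum 1: (800/2700)²·2.3²/194 = 0.0023939
  stratum 2: (700/2700)²·0.5²/151 = 0.000111284
  stratum 3: (1200/2700)²·1.5²/224 = 0.00198413
V̂(ȳ_st) = 0.00448931
SE(ȳ_st) = √0.00448931 = 0.0670023

SE(ȳ_st) ≈ 0.0670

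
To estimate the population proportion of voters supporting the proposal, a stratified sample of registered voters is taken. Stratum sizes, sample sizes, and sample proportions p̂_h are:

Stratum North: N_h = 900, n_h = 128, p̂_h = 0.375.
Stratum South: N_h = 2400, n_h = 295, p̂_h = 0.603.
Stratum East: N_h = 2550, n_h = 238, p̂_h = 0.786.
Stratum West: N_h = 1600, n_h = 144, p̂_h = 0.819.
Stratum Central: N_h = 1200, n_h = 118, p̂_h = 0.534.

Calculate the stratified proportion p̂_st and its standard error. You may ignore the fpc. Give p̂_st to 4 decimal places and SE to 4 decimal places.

N = 8650; stratum weights W_h = N_h/N.
p̂_st = Σ W_h p̂_h = (900·0.375 + 2400·0.603 + 2550·0.786 + 1600·0.819 + 1200·0.534)/8650 = 0.66361
V̂(p̂_st) = Σ W_h² p̂_h(1−p̂_h)/(n_h−1):
  stratum North: (900/8650)²·0.375·0.625/127 = 1.99784e-05
  stratum South: (2400/8650)²·0.603·0.397/294 = 6.26831e-05
  stratum East: (2550/8650)²·0.786·0.214/237 = 6.16788e-05
  stratum West: (1600/8650)²·0.819·0.181/143 = 3.54678e-05
  stratum Central: (1200/8650)²·0.534·0.466/117 = 4.09328e-05
V̂(p̂_st) = 0.000220741; SE = √V̂ = 0.0148574

p̂_st ≈ 0.6636, SE ≈ 0.0149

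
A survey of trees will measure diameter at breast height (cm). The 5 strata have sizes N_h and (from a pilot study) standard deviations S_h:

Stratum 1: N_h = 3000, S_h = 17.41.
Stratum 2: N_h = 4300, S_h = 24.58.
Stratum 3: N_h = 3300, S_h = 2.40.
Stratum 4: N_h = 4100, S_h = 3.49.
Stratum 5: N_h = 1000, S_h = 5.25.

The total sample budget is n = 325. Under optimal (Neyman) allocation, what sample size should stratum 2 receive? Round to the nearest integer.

Neyman allocation: n_h = n · N_h S_h / Σ N_i S_i, with n = 325.
  stratum 1: N_h·S_h = 3000·17.41 = 52230.00
  stratum 2: N_h·S_h = 4300·24.58 = 105694.00
  stratum 3: N_h·S_h = 3300·2.40 = 7920.00
  stratum 4: N_h·S_h = 4100·3.49 = 14309.00
  stratum 5: N_h·S_h = 1000·5.25 = 5250.00
Σ N_h S_h = 185403.00
n for stratum 2 = 325·105694.00/185403.00 = 185.275 → 185

185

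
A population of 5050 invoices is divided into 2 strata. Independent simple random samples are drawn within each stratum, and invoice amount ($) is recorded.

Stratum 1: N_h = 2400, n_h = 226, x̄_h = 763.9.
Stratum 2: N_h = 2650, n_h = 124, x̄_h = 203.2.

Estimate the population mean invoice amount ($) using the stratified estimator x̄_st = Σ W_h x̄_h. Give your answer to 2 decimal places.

x̄_st ≈ 469.67

N = Σ N_h = 5050. Stratum weights W_h = N_h/N.
x̄_st = (2400·763.9 + 2650·203.2) / 5050 = 469.6713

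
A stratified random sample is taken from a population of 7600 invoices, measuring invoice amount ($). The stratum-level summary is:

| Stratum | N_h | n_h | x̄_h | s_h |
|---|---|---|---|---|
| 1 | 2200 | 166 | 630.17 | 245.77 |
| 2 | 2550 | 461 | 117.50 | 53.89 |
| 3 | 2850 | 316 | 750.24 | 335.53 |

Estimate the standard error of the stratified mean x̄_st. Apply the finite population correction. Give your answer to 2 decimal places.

V̂(x̄_st) = Σ W_h² (1 − n_h/N_h) s_h²/n_h, with W_h = N_h/N and N = 7600:
  stratum 1: (2200/7600)²·(1 − 166/2200)·245.77²/166 = 28.1901
  stratum 2: (2550/7600)²·(1 − 461/2550)·53.89²/461 = 0.580988
  stratum 3: (2850/7600)²·(1 − 316/2850)·335.53²/316 = 44.5451
V̂(x̄_st) = 73.3162
SE(x̄_st) = √73.3162 = 8.56249

SE(x̄_st) ≈ 8.56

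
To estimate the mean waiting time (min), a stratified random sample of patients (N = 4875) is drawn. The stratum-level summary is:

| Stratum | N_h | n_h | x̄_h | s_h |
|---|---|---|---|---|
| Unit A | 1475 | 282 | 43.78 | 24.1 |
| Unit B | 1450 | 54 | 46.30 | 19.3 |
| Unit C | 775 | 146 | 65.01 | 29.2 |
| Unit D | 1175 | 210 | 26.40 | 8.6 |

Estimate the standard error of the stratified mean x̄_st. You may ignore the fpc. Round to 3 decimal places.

SE(x̄_st) ≈ 0.983

V̂(x̄_st) = Σ W_h² s_h²/n_h, with W_h = N_h/N and N = 4875:
  stratum Unit A: (1475/4875)²·24.1²/282 = 0.188547
  stratum Unit B: (1450/4875)²·19.3²/54 = 0.61025
  stratum Unit C: (775/4875)²·29.2²/146 = 0.147593
  stratum Unit D: (1175/4875)²·8.6²/210 = 0.0204599
V̂(x̄_st) = 0.96685
SE(x̄_st) = √0.96685 = 0.983285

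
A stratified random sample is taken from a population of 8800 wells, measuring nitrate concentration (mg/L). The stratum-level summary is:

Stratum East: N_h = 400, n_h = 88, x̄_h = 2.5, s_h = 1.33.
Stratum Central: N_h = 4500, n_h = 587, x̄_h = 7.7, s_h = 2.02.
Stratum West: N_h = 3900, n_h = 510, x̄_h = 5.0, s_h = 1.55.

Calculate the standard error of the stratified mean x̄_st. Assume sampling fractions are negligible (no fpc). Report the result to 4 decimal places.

V̂(x̄_st) = Σ W_h² s_h²/n_h, with W_h = N_h/N and N = 8800:
  stratum East: (400/8800)²·1.33²/88 = 4.15313e-05
  stratum Central: (4500/8800)²·2.02²/587 = 0.00181771
  stratum West: (3900/8800)²·1.55²/510 = 0.000925246
V̂(x̄_st) = 0.00278449
SE(x̄_st) = √0.00278449 = 0.0527682

SE(x̄_st) ≈ 0.0528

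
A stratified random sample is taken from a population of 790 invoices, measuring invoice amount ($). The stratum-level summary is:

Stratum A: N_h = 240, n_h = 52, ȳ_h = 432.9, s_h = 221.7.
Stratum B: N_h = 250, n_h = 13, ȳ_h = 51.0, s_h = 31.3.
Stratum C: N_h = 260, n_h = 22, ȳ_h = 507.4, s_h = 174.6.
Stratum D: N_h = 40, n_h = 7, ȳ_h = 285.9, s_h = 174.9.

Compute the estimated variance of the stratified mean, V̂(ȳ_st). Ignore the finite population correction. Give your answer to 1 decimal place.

V̂(ȳ_st) ≈ 256.1

V̂(ȳ_st) = Σ W_h² s_h²/n_h, with W_h = N_h/N and N = 790:
  stratum A: (240/790)²·221.7²/52 = 87.2361
  stratum B: (250/790)²·31.3²/13 = 7.54694
  stratum C: (260/790)²·174.6²/22 = 150.092
  stratum D: (40/790)²·174.9²/7 = 11.2033
V̂(ȳ_st) = 256.079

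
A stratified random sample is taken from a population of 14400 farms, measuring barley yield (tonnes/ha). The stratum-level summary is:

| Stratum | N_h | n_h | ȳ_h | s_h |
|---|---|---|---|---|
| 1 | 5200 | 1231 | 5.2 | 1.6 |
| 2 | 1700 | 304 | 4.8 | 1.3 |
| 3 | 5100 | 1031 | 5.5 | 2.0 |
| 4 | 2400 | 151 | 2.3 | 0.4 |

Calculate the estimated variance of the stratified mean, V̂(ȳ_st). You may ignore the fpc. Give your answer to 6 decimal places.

V̂(ȳ_st) ≈ 0.000865

V̂(ȳ_st) = Σ W_h² s_h²/n_h, with W_h = N_h/N and N = 14400:
  stratum 1: (5200/14400)²·1.6²/1231 = 0.000271184
  stratum 2: (1700/14400)²·1.3²/304 = 7.74794e-05
  stratum 3: (5100/14400)²·2.0²/1031 = 0.00048665
  stratum 4: (2400/14400)²·0.4²/151 = 2.94334e-05
V̂(ȳ_st) = 0.000864746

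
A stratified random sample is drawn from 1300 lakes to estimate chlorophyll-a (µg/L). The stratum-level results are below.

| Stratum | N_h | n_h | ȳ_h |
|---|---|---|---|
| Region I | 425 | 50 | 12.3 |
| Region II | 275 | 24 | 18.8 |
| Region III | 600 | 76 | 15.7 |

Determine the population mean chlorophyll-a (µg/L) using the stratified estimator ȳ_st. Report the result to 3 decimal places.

N = Σ N_h = 1300. Stratum weights W_h = N_h/N.
ȳ_st = (425·12.3 + 275·18.8 + 600·15.7) / 1300 = 15.24423

ȳ_st ≈ 15.244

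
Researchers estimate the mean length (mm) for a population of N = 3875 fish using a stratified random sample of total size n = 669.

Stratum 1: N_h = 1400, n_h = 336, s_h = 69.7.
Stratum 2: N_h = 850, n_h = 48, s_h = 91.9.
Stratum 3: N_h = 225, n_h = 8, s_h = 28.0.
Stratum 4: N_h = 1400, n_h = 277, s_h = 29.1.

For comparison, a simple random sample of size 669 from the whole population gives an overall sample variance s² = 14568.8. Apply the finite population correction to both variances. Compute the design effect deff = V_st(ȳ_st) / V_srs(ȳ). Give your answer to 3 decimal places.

deff ≈ 0.558

V̂(ȳ_st) = Σ W_h² (1 − n_h/N_h) s_h²/n_h, with W_h = N_h/N and N = 3875:
  stratum 1: (1400/3875)²·(1 − 336/1400)·69.7²/336 = 1.43434
  stratum 2: (850/3875)²·(1 − 48/850)·91.9²/48 = 7.98803
  stratum 3: (225/3875)²·(1 − 8/225)·28.0²/8 = 0.318658
  stratum 4: (1400/3875)²·(1 − 277/1400)·29.1²/277 = 0.320089
V_st = 10.0611
V_srs = (1 − 669/3875)·14568.8/669 = 18.0173
deff = V_st / V_srs = 10.0611/18.0173 = 0.5584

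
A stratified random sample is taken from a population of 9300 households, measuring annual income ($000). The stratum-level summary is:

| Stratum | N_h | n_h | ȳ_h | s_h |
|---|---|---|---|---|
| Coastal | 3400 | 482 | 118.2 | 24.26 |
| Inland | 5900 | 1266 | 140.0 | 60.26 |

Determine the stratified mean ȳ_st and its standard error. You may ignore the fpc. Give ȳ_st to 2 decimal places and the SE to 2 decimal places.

ȳ_st ≈ 132.03, SE ≈ 1.15

ȳ_st = Σ W_h ȳ_h = (3400·118.2 + 5900·140.0)/9300 = 132.03011
V̂(ȳ_st) = Σ W_h² s_h²/n_h, with W_h = N_h/N and N = 9300:
  stratum Coastal: (3400/9300)²·24.26²/482 = 0.163202
  stratum Inland: (5900/9300)²·60.26²/1266 = 1.15442
V̂(ȳ_st) = 1.31762
SE(ȳ_st) = √1.31762 = 1.14788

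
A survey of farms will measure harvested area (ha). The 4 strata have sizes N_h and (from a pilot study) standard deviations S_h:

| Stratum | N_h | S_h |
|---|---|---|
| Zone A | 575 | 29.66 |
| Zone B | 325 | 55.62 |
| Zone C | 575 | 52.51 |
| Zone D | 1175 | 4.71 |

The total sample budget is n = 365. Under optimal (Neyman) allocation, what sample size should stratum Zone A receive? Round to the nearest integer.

Neyman allocation: n_h = n · N_h S_h / Σ N_i S_i, with n = 365.
  stratum Zone A: N_h·S_h = 575·29.66 = 17054.50
  stratum Zone B: N_h·S_h = 325·55.62 = 18076.50
  stratum Zone C: N_h·S_h = 575·52.51 = 30193.25
  stratum Zone D: N_h·S_h = 1175·4.71 = 5534.25
Σ N_h S_h = 70858.50
n for stratum Zone A = 365·17054.50/70858.50 = 87.850 → 88

88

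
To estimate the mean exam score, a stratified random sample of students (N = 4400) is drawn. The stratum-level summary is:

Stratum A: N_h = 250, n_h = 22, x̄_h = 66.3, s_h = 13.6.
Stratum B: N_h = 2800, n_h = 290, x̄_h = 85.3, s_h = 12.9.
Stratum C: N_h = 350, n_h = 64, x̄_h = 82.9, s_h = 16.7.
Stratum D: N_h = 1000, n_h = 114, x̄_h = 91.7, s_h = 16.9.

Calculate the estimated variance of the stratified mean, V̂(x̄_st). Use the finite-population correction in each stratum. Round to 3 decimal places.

V̂(x̄_st) = Σ W_h² (1 − n_h/N_h) s_h²/n_h, with W_h = N_h/N and N = 4400:
  stratum A: (250/4400)²·(1 − 22/250)·13.6²/22 = 0.0247528
  stratum B: (2800/4400)²·(1 − 290/2800)·12.9²/290 = 0.208309
  stratum C: (350/4400)²·(1 − 64/350)·16.7²/64 = 0.0225311
  stratum D: (1000/4400)²·(1 − 114/1000)·16.9²/114 = 0.114656
V̂(x̄_st) = 0.370249

V̂(x̄_st) ≈ 0.370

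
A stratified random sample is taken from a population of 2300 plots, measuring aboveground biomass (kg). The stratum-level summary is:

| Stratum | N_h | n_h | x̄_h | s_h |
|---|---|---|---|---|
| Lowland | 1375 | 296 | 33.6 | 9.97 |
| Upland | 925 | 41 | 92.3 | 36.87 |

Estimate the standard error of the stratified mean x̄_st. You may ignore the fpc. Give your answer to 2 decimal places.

SE(x̄_st) ≈ 2.34

V̂(x̄_st) = Σ W_h² s_h²/n_h, with W_h = N_h/N and N = 2300:
  stratum Lowland: (1375/2300)²·9.97²/296 = 0.120019
  stratum Upland: (925/2300)²·36.87²/41 = 5.36278
V̂(x̄_st) = 5.4828
SE(x̄_st) = √5.4828 = 2.34154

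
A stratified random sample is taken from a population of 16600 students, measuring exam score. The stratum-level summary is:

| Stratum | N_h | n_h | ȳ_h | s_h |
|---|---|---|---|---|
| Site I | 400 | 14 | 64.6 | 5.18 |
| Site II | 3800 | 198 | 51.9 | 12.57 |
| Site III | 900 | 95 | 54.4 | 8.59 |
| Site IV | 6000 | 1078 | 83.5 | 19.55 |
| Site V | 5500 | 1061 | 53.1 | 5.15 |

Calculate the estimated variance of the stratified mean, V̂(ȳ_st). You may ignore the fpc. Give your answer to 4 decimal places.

V̂(ȳ_st) = Σ W_h² s_h²/n_h, with W_h = N_h/N and N = 16600:
  stratum Site I: (400/16600)²·5.18²/14 = 0.00111285
  stratum Site II: (3800/16600)²·12.57²/198 = 0.0418173
  stratum Site III: (900/16600)²·8.59²/95 = 0.00228313
  stratum Site IV: (6000/16600)²·19.55²/1078 = 0.0463192
  stratum Site V: (5500/16600)²·5.15²/1061 = 0.00274415
V̂(ȳ_st) = 0.0942767

V̂(ȳ_st) ≈ 0.0943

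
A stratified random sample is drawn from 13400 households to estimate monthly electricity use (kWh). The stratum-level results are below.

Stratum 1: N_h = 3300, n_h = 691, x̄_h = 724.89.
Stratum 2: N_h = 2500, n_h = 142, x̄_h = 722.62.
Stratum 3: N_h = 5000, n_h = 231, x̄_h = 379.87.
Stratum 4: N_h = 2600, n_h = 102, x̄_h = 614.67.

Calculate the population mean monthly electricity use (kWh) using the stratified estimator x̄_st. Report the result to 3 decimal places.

x̄_st ≈ 574.342

N = Σ N_h = 13400. Stratum weights W_h = N_h/N.
x̄_st = (3300·724.89 + 2500·722.62 + 5000·379.87 + 2600·614.67) / 13400 = 574.34172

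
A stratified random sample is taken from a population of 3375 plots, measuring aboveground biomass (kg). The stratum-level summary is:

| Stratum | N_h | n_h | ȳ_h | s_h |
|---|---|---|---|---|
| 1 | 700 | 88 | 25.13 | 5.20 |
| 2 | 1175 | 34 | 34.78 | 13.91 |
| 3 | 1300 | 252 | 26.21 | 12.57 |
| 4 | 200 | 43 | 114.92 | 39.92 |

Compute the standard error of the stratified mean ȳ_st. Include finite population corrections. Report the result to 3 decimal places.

V̂(ȳ_st) = Σ W_h² (1 − n_h/N_h) s_h²/n_h, with W_h = N_h/N and N = 3375:
  stratum 1: (700/3375)²·(1 − 88/700)·5.20²/88 = 0.0115565
  stratum 2: (1175/3375)²·(1 − 34/1175)·13.91²/34 = 0.669809
  stratum 3: (1300/3375)²·(1 − 252/1300)·12.57²/252 = 0.0749941
  stratum 4: (200/3375)²·(1 − 43/200)·39.92²/43 = 0.102163
V̂(ȳ_st) = 0.858523
SE(ȳ_st) = √0.858523 = 0.926565

SE(ȳ_st) ≈ 0.927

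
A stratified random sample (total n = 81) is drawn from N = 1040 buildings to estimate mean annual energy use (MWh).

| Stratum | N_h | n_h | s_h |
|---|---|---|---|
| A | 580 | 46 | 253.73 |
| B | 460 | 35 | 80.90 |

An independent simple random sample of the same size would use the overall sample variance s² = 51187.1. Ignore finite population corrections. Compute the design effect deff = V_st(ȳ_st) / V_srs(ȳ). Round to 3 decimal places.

V̂(ȳ_st) = Σ W_h² s_h²/n_h, with W_h = N_h/N and N = 1040:
  stratum A: (580/1040)²·253.73²/46 = 435.286
  stratum B: (460/1040)²·80.90²/35 = 36.5829
V_st = 471.869
V_srs = s²/n = 51187.1/81 = 631.94
deff = V_st / V_srs = 471.869/631.94 = 0.7467

deff ≈ 0.747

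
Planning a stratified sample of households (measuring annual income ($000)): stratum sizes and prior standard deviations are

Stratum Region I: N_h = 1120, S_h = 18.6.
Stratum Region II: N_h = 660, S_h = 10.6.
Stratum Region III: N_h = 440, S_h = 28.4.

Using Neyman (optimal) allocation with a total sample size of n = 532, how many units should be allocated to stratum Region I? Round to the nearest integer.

275

Neyman allocation: n_h = n · N_h S_h / Σ N_i S_i, with n = 532.
  stratum Region I: N_h·S_h = 1120·18.6 = 20832.00
  stratum Region II: N_h·S_h = 660·10.6 = 6996.00
  stratum Region III: N_h·S_h = 440·28.4 = 12496.00
Σ N_h S_h = 40324.00
n for stratum Region I = 532·20832.00/40324.00 = 274.839 → 275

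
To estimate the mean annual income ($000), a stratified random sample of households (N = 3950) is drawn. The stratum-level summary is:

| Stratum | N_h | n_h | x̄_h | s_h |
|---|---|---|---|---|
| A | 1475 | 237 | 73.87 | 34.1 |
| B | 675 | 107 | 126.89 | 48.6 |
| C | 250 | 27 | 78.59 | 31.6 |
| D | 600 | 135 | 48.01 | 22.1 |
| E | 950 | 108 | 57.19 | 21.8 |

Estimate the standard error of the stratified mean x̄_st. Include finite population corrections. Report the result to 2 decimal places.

V̂(x̄_st) = Σ W_h² (1 − n_h/N_h) s_h²/n_h, with W_h = N_h/N and N = 3950:
  stratum A: (1475/3950)²·(1 − 237/1475)·34.1²/237 = 0.574221
  stratum B: (675/3950)²·(1 − 107/675)·48.6²/107 = 0.542434
  stratum C: (250/3950)²·(1 − 27/250)·31.6²/27 = 0.132148
  stratum D: (600/3950)²·(1 − 135/600)·22.1²/135 = 0.0646935
  stratum E: (950/3950)²·(1 − 108/950)·21.8²/108 = 0.225596
V̂(x̄_st) = 1.53909
SE(x̄_st) = √1.53909 = 1.2406

SE(x̄_st) ≈ 1.24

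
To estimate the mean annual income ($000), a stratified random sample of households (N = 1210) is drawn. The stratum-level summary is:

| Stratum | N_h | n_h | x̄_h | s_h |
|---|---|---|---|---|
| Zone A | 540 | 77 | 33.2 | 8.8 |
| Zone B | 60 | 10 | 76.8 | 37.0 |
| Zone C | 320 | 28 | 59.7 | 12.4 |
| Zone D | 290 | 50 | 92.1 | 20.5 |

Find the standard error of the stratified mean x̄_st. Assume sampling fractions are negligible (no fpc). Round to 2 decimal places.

SE(x̄_st) ≈ 1.18

V̂(x̄_st) = Σ W_h² s_h²/n_h, with W_h = N_h/N and N = 1210:
  stratum Zone A: (540/1210)²·8.8²/77 = 0.200305
  stratum Zone B: (60/1210)²·37.0²/10 = 0.336616
  stratum Zone C: (320/1210)²·12.4²/28 = 0.384074
  stratum Zone D: (290/1210)²·20.5²/50 = 0.482795
V̂(x̄_st) = 1.40379
SE(x̄_st) = √1.40379 = 1.18482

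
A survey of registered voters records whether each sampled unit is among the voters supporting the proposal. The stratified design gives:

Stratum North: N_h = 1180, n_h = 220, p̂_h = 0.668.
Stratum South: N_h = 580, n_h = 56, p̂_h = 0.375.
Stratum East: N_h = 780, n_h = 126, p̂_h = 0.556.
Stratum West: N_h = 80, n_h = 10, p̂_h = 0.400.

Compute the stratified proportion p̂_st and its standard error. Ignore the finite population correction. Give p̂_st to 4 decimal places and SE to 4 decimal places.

N = 2620; stratum weights W_h = N_h/N.
p̂_st = Σ W_h p̂_h = (1180·0.668 + 580·0.375 + 780·0.556 + 80·0.400)/2620 = 0.56161
V̂(p̂_st) = Σ W_h² p̂_h(1−p̂_h)/(n_h−1):
  stratum North: (1180/2620)²·0.668·0.332/219 = 0.000205415
  stratum South: (580/2620)²·0.375·0.625/55 = 0.000208834
  stratum East: (780/2620)²·0.556·0.444/125 = 0.000175039
  stratum West: (80/2620)²·0.400·0.600/9 = 2.48626e-05
V̂(p̂_st) = 0.000614151; SE = √V̂ = 0.0247821

p̂_st ≈ 0.5616, SE ≈ 0.0248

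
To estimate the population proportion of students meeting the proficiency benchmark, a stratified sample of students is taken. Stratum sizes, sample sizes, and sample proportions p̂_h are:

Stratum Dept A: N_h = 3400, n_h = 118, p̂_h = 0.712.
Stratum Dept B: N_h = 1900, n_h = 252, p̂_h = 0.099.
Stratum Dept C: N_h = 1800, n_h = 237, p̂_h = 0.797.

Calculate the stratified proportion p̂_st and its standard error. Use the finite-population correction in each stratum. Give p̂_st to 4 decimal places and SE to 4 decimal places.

N = 7100; stratum weights W_h = N_h/N.
p̂_st = Σ W_h p̂_h = (3400·0.712 + 1900·0.099 + 1800·0.797)/7100 = 0.56951
V̂(p̂_st) = Σ W_h² (1 − n_h/N_h) p̂_h(1−p̂_h)/(n_h−1):
  stratum Dept A: (3400/7100)²·(1 − 118/3400)·0.712·0.288/117 = 0.00038796
  stratum Dept B: (1900/7100)²·(1 − 252/1900)·0.099·0.901/251 = 2.2074e-05
  stratum Dept C: (1800/7100)²·(1 − 237/1800)·0.797·0.203/236 = 3.82611e-05
V̂(p̂_st) = 0.000448295; SE = √V̂ = 0.021173

p̂_st ≈ 0.5695, SE ≈ 0.0212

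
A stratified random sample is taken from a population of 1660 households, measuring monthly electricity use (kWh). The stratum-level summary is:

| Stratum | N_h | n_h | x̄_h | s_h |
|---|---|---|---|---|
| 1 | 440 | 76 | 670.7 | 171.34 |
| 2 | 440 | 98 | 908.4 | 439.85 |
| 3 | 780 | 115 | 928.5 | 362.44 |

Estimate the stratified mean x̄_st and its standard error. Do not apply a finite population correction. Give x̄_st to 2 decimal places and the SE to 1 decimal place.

x̄_st ≈ 854.84, SE ≈ 20.4

x̄_st = Σ W_h x̄_h = (440·670.7 + 440·908.4 + 780·928.5)/1660 = 854.83976
V̂(x̄_st) = Σ W_h² s_h²/n_h, with W_h = N_h/N and N = 1660:
  stratum 1: (440/1660)²·171.34²/76 = 27.139
  stratum 2: (440/1660)²·439.85²/98 = 138.699
  stratum 3: (780/1660)²·362.44²/115 = 252.201
V̂(x̄_st) = 418.039
SE(x̄_st) = √418.039 = 20.446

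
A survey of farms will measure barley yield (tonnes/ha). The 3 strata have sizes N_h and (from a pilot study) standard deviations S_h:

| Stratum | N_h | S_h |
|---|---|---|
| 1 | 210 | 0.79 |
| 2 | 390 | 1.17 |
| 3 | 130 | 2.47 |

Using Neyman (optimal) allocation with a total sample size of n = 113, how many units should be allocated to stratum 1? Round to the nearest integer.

20

Neyman allocation: n_h = n · N_h S_h / Σ N_i S_i, with n = 113.
  stratum 1: N_h·S_h = 210·0.79 = 165.90
  stratum 2: N_h·S_h = 390·1.17 = 456.30
  stratum 3: N_h·S_h = 130·2.47 = 321.10
Σ N_h S_h = 943.30
n for stratum 1 = 113·165.90/943.30 = 19.874 → 20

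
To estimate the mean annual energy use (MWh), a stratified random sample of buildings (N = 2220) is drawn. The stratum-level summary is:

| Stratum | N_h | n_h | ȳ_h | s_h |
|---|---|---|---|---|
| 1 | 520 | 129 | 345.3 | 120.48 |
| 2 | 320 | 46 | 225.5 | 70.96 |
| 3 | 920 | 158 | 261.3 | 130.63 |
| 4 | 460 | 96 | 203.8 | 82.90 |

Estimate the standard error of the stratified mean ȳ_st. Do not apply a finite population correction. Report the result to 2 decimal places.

V̂(ȳ_st) = Σ W_h² s_h²/n_h, with W_h = N_h/N and N = 2220:
  stratum 1: (520/2220)²·120.48²/129 = 6.17363
  stratum 2: (320/2220)²·70.96²/46 = 2.27438
  stratum 3: (920/2220)²·130.63²/158 = 18.5481
  stratum 4: (460/2220)²·82.90²/96 = 3.0736
V̂(ȳ_st) = 30.0697
SE(ȳ_st) = √30.0697 = 5.48358

SE(ȳ_st) ≈ 5.48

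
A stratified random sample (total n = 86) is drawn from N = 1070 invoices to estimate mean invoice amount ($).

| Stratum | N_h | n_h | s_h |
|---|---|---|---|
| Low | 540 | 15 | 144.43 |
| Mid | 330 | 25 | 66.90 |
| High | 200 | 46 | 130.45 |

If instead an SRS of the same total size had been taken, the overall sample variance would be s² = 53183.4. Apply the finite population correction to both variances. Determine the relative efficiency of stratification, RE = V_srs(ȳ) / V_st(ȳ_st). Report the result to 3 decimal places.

V̂(ȳ_st) = Σ W_h² (1 − n_h/N_h) s_h²/n_h, with W_h = N_h/N and N = 1070:
  stratum Low: (540/1070)²·(1 − 15/540)·144.43²/15 = 344.357
  stratum Mid: (330/1070)²·(1 − 25/330)·66.90²/25 = 15.7383
  stratum High: (200/1070)²·(1 − 46/200)·130.45²/46 = 9.95207
V_st = 370.048
V_srs = (1 − 86/1070)·53183.4/86 = 568.708
Relative efficiency = V_srs / V_st = 568.708/370.048 = 1.5368

RE ≈ 1.537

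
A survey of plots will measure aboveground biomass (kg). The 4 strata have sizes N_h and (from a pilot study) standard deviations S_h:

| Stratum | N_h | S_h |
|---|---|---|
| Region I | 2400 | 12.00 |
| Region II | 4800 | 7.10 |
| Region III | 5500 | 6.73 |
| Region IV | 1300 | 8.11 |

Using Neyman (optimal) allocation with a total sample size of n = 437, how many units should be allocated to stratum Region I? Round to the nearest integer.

Neyman allocation: n_h = n · N_h S_h / Σ N_i S_i, with n = 437.
  stratum Region I: N_h·S_h = 2400·12.00 = 28800.00
  stratum Region II: N_h·S_h = 4800·7.10 = 34080.00
  stratum Region III: N_h·S_h = 5500·6.73 = 37015.00
  stratum Region IV: N_h·S_h = 1300·8.11 = 10543.00
Σ N_h S_h = 110438.00
n for stratum Region I = 437·28800.00/110438.00 = 113.961 → 114

114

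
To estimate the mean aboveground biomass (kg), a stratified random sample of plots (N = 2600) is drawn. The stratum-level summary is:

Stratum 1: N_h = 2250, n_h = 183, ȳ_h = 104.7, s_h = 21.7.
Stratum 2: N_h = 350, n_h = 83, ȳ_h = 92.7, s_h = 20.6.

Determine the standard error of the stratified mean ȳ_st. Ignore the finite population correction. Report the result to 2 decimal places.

V̂(ȳ_st) = Σ W_h² s_h²/n_h, with W_h = N_h/N and N = 2600:
  stratum 1: (2250/2600)²·21.7²/183 = 1.92702
  stratum 2: (350/2600)²·20.6²/83 = 0.0926501
V̂(ȳ_st) = 2.01967
SE(ȳ_st) = √2.01967 = 1.42115

SE(ȳ_st) ≈ 1.42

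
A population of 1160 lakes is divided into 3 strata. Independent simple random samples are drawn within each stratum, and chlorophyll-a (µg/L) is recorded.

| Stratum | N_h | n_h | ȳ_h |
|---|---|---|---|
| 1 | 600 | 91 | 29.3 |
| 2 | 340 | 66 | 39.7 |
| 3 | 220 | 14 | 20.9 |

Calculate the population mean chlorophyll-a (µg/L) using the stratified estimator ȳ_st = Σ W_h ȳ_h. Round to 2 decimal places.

N = Σ N_h = 1160. Stratum weights W_h = N_h/N.
ȳ_st = (600·29.3 + 340·39.7 + 220·20.9) / 1160 = 30.7552

ȳ_st ≈ 30.76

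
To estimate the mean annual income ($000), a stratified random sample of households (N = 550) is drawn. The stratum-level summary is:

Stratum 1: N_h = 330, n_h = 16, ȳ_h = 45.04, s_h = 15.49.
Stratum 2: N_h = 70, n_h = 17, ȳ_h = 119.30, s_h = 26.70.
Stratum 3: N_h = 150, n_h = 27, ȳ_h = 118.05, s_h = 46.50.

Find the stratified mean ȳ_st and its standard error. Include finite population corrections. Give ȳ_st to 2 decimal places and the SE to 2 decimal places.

ȳ_st = Σ W_h ȳ_h = (330·45.04 + 70·119.30 + 150·118.05)/550 = 74.40309
V̂(ȳ_st) = Σ W_h² (1 − n_h/N_h) s_h²/n_h, with W_h = N_h/N and N = 550:
  stratum 1: (330/550)²·(1 − 16/330)·15.49²/16 = 5.1369
  stratum 2: (70/550)²·(1 − 17/70)·26.70²/17 = 0.514307
  stratum 3: (150/550)²·(1 − 27/150)·46.50²/27 = 4.88442
V̂(ȳ_st) = 10.5356
SE(ȳ_st) = √10.5356 = 3.24586

ȳ_st ≈ 74.40, SE ≈ 3.25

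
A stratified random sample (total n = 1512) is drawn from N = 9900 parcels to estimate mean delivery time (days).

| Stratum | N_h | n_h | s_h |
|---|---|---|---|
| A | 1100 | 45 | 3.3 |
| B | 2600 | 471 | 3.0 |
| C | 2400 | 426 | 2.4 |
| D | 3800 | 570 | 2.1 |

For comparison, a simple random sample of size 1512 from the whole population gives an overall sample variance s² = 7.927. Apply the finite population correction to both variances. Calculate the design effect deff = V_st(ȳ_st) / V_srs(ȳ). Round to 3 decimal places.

deff ≈ 1.253

V̂(ȳ_st) = Σ W_h² (1 − n_h/N_h) s_h²/n_h, with W_h = N_h/N and N = 9900:
  stratum A: (1100/9900)²·(1 − 45/1100)·3.3²/45 = 0.00286543
  stratum B: (2600/9900)²·(1 − 471/2600)·3.0²/471 = 0.0010792
  stratum C: (2400/9900)²·(1 − 426/2400)·2.4²/426 = 0.000653583
  stratum D: (3800/9900)²·(1 − 570/3800)·2.1²/570 = 0.000968901
V_st = 0.00556711
V_srs = (1 − 1512/9900)·7.927/1512 = 0.00444202
deff = V_st / V_srs = 0.00556711/0.00444202 = 1.2533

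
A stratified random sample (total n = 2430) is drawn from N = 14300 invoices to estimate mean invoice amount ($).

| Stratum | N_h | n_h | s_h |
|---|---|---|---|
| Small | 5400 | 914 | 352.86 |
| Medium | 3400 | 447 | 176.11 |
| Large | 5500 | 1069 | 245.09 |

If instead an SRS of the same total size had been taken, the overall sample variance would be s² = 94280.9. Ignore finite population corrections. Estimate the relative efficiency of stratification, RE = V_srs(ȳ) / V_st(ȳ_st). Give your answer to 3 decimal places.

RE ≈ 1.225

V̂(ȳ_st) = Σ W_h² s_h²/n_h, with W_h = N_h/N and N = 14300:
  stratum Small: (5400/14300)²·352.86²/914 = 19.4256
  stratum Medium: (3400/14300)²·176.11²/447 = 3.92235
  stratum Large: (5500/14300)²·245.09²/1069 = 8.31241
V_st = 31.6603
V_srs = s²/n = 94280.9/2430 = 38.7987
Relative efficiency = V_srs / V_st = 38.7987/31.6603 = 1.2255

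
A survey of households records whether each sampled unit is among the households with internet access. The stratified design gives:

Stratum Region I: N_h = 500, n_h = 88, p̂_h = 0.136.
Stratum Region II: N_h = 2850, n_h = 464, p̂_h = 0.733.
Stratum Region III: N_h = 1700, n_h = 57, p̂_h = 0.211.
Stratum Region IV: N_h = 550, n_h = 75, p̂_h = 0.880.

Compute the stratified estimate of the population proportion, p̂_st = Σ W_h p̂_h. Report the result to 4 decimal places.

p̂_st ≈ 0.5357

N = 5600; stratum weights W_h = N_h/N.
p̂_st = Σ W_h p̂_h = (500·0.136 + 2850·0.733 + 1700·0.211 + 550·0.880)/5600 = 0.53567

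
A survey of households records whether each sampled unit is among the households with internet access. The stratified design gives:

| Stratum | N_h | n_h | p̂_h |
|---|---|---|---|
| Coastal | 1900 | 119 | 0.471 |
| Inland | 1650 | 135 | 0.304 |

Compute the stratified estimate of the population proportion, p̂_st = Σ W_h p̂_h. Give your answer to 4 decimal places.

N = 3550; stratum weights W_h = N_h/N.
p̂_st = Σ W_h p̂_h = (1900·0.471 + 1650·0.304)/3550 = 0.39338

p̂_st ≈ 0.3934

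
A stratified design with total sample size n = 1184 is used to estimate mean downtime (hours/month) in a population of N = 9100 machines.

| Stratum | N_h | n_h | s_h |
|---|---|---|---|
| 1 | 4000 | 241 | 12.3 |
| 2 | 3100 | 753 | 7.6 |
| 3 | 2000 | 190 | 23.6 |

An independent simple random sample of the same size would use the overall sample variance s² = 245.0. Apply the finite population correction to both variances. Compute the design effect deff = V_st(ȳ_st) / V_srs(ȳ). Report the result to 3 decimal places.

deff ≈ 1.383

V̂(ȳ_st) = Σ W_h² (1 − n_h/N_h) s_h²/n_h, with W_h = N_h/N and N = 9100:
  stratum 1: (4000/9100)²·(1 − 241/4000)·12.3²/241 = 0.113984
  stratum 2: (3100/9100)²·(1 − 753/3100)·7.6²/753 = 0.00673945
  stratum 3: (2000/9100)²·(1 − 190/2000)·23.6²/190 = 0.128143
V_st = 0.248867
V_srs = (1 − 1184/9100)·245.0/1184 = 0.180003
deff = V_st / V_srs = 0.248867/0.180003 = 1.3826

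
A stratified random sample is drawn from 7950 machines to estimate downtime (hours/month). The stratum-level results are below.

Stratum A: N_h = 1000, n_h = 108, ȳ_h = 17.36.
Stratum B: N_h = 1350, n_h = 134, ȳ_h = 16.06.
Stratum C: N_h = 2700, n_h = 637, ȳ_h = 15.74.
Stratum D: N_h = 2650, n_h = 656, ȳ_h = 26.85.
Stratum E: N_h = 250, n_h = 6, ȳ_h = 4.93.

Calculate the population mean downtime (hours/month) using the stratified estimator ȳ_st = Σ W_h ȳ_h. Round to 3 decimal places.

N = Σ N_h = 7950. Stratum weights W_h = N_h/N.
ȳ_st = (1000·17.36 + 1350·16.06 + 2700·15.74 + 2650·26.85 + 250·4.93) / 7950 = 19.36151

ȳ_st ≈ 19.362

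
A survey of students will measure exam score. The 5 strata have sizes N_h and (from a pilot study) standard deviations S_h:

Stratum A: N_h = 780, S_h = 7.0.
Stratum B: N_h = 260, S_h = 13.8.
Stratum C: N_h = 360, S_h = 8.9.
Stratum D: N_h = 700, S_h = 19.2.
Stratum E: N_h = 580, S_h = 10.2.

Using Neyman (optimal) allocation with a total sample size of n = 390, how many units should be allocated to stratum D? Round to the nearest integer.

Neyman allocation: n_h = n · N_h S_h / Σ N_i S_i, with n = 390.
  stratum A: N_h·S_h = 780·7.0 = 5460.00
  stratum B: N_h·S_h = 260·13.8 = 3588.00
  stratum C: N_h·S_h = 360·8.9 = 3204.00
  stratum D: N_h·S_h = 700·19.2 = 13440.00
  stratum E: N_h·S_h = 580·10.2 = 5916.00
Σ N_h S_h = 31608.00
n for stratum D = 390·13440.00/31608.00 = 165.831 → 166

166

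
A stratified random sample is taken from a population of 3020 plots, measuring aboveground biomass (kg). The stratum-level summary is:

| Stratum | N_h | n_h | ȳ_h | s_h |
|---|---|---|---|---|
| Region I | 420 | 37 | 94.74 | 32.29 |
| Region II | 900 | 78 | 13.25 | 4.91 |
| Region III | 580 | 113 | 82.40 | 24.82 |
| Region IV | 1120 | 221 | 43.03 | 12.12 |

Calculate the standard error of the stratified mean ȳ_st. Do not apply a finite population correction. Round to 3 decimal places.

V̂(ȳ_st) = Σ W_h² s_h²/n_h, with W_h = N_h/N and N = 3020:
  stratum Region I: (420/3020)²·32.29²/37 = 0.545028
  stratum Region II: (900/3020)²·4.91²/78 = 0.0274498
  stratum Region III: (580/3020)²·24.82²/113 = 0.201079
  stratum Region IV: (1120/3020)²·12.12²/221 = 0.0914187
V̂(ȳ_st) = 0.864976
SE(ȳ_st) = √0.864976 = 0.930041

SE(ȳ_st) ≈ 0.930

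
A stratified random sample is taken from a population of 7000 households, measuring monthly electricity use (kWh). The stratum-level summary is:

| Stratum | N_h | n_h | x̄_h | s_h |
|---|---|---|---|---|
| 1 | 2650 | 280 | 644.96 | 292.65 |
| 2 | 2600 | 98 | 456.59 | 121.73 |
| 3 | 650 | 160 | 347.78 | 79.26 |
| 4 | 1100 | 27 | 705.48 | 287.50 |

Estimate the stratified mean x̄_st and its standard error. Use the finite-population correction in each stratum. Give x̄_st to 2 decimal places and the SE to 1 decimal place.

x̄_st ≈ 556.91, SE ≈ 11.5

x̄_st = Σ W_h x̄_h = (2650·644.96 + 2600·456.59 + 650·347.78 + 1100·705.48)/7000 = 556.90900
V̂(x̄_st) = Σ W_h² (1 − n_h/N_h) s_h²/n_h, with W_h = N_h/N and N = 7000:
  stratum 1: (2650/7000)²·(1 − 280/2650)·292.65²/280 = 39.2046
  stratum 2: (2600/7000)²·(1 − 98/2600)·121.73²/98 = 20.074
  stratum 3: (650/7000)²·(1 − 160/650)·79.26²/160 = 0.255212
  stratum 4: (1100/7000)²·(1 − 27/1100)·287.50²/27 = 73.7409
V̂(x̄_st) = 133.275
SE(x̄_st) = √133.275 = 11.5445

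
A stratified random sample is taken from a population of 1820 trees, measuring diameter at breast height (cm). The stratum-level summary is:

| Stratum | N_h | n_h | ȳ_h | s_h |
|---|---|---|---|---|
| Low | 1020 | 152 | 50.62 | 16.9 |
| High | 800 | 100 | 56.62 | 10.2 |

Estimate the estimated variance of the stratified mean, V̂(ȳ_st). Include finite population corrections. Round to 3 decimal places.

V̂(ȳ_st) = Σ W_h² (1 − n_h/N_h) s_h²/n_h, with W_h = N_h/N and N = 1820:
  stratum Low: (1020/1820)²·(1 − 152/1020)·16.9²/152 = 0.502235
  stratum High: (800/1820)²·(1 − 100/800)·10.2²/100 = 0.175892
V̂(ȳ_st) = 0.678127

V̂(ȳ_st) ≈ 0.678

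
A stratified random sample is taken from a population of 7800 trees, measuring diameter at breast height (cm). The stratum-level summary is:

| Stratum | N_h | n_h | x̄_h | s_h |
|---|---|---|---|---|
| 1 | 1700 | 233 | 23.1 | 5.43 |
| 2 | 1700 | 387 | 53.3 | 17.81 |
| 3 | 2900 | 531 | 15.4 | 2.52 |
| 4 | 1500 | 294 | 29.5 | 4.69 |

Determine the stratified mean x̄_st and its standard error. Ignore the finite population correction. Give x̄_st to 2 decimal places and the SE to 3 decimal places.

x̄_st = Σ W_h x̄_h = (1700·23.1 + 1700·53.3 + 2900·15.4 + 1500·29.5)/7800 = 28.05000
V̂(x̄_st) = Σ W_h² s_h²/n_h, with W_h = N_h/N and N = 7800:
  stratum 1: (1700/7800)²·5.43²/233 = 0.00601108
  stratum 2: (1700/7800)²·17.81²/387 = 0.0389337
  stratum 3: (2900/7800)²·2.52²/531 = 0.00165315
  stratum 4: (1500/7800)²·4.69²/294 = 0.00276689
V̂(x̄_st) = 0.0493648
SE(x̄_st) = √0.0493648 = 0.222182

x̄_st ≈ 28.05, SE ≈ 0.222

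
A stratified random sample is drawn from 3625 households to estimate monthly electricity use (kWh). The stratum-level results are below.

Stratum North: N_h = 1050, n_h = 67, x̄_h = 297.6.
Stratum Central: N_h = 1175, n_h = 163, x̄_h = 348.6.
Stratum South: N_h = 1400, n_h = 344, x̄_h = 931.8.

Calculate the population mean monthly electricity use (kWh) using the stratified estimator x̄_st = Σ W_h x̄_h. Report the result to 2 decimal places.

N = Σ N_h = 3625. Stratum weights W_h = N_h/N.
x̄_st = (1050·297.6 + 1175·348.6 + 1400·931.8) / 3625 = 559.0634

x̄_st ≈ 559.06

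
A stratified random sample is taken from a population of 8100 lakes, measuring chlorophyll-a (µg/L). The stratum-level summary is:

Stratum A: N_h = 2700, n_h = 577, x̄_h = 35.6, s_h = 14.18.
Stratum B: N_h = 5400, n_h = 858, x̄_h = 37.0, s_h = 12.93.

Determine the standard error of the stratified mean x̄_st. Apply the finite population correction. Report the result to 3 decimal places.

V̂(x̄_st) = Σ W_h² (1 − n_h/N_h) s_h²/n_h, with W_h = N_h/N and N = 8100:
  stratum A: (2700/8100)²·(1 − 577/2700)·14.18²/577 = 0.0304453
  stratum B: (5400/8100)²·(1 − 858/5400)·12.93²/858 = 0.0728418
V̂(x̄_st) = 0.103287
SE(x̄_st) = √0.103287 = 0.321383

SE(x̄_st) ≈ 0.321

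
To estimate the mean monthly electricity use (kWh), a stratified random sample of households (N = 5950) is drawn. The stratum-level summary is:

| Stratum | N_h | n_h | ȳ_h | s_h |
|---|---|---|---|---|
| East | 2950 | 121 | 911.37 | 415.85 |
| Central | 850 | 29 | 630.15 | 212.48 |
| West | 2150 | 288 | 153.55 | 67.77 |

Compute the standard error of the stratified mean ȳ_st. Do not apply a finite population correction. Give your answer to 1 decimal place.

V̂(ȳ_st) = Σ W_h² s_h²/n_h, with W_h = N_h/N and N = 5950:
  stratum East: (2950/5950)²·415.85²/121 = 351.316
  stratum Central: (850/5950)²·212.48²/29 = 31.7718
  stratum West: (2150/5950)²·67.77²/288 = 2.08221
V̂(ȳ_st) = 385.17
SE(ȳ_st) = √385.17 = 19.6258

SE(ȳ_st) ≈ 19.6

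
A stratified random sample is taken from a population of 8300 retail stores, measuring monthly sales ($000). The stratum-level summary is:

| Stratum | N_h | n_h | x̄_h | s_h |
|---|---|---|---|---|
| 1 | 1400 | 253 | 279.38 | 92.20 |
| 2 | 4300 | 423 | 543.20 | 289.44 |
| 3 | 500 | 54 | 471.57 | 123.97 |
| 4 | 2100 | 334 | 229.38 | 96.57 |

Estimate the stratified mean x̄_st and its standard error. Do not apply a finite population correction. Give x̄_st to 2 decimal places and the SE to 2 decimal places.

x̄_st = Σ W_h x̄_h = (1400·279.38 + 4300·543.20 + 500·471.57 + 2100·229.38)/8300 = 414.98494
V̂(x̄_st) = Σ W_h² s_h²/n_h, with W_h = N_h/N and N = 8300:
  stratum 1: (1400/8300)²·92.20²/253 = 0.955963
  stratum 2: (4300/8300)²·289.44²/423 = 53.1566
  stratum 3: (500/8300)²·123.97²/54 = 1.03282
  stratum 4: (2100/8300)²·96.57²/334 = 1.78739
V̂(x̄_st) = 56.9328
SE(x̄_st) = √56.9328 = 7.54538

x̄_st ≈ 414.98, SE ≈ 7.55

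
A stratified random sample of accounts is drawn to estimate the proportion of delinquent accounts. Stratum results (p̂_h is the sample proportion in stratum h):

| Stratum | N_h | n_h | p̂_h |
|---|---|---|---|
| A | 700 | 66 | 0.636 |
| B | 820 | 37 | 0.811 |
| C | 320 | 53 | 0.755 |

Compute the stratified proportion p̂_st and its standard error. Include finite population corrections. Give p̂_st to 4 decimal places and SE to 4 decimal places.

p̂_st ≈ 0.7347, SE ≈ 0.0369

N = 1840; stratum weights W_h = N_h/N.
p̂_st = Σ W_h p̂_h = (700·0.636 + 820·0.811 + 320·0.755)/1840 = 0.73468
V̂(p̂_st) = Σ W_h² (1 − n_h/N_h) p̂_h(1−p̂_h)/(n_h−1):
  stratum A: (700/1840)²·(1 − 66/700)·0.636·0.364/65 = 0.000466871
  stratum B: (820/1840)²·(1 − 37/820)·0.811·0.189/36 = 0.000807458
  stratum C: (320/1840)²·(1 − 53/320)·0.755·0.245/52 = 8.97708e-05
V̂(p̂_st) = 0.0013641; SE = √V̂ = 0.0369337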